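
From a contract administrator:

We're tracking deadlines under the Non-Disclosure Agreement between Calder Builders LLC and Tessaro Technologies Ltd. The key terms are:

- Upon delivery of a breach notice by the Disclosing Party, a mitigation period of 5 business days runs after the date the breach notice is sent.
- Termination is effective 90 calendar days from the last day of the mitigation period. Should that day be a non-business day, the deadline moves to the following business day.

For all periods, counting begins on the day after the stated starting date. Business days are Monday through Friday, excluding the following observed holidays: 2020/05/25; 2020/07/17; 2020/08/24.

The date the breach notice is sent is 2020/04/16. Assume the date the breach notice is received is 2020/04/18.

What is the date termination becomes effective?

From Thursday, 2020/04/16, 5 business days (Apr 17, Apr 20, Apr 21, Apr 22, Apr 23, skipping weekends) brings us to Thursday, 2020/04/23, which is the last day of the mitigation period.
The date termination becomes effective: 90 calendar days after 2020/04/23 is 2020/07/22. 2020/07/22 is a Wednesday and is not a listed holiday, so no roll-forward applies.

2020/07/22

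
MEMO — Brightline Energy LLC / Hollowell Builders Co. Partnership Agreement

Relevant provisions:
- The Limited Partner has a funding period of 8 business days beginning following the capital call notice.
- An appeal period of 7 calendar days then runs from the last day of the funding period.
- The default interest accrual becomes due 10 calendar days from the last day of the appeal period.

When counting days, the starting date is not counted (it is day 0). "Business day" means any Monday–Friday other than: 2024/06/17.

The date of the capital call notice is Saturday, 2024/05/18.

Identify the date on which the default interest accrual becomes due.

The last day of the funding period: 8 business days after Saturday, 2024/05/18, skipping weekends — May 20, May 21, May 22, May 23, May 24, May 27, May 28, May 29 — lands on Wednesday, 2024/05/29.
The last day of the appeal period: 7 calendar days after 2024/05/29 is 2024/06/05.
The date on which the default interest accrual becomes due: 10 calendar days after 2024/06/05 is 2024/06/15.

2024/06/15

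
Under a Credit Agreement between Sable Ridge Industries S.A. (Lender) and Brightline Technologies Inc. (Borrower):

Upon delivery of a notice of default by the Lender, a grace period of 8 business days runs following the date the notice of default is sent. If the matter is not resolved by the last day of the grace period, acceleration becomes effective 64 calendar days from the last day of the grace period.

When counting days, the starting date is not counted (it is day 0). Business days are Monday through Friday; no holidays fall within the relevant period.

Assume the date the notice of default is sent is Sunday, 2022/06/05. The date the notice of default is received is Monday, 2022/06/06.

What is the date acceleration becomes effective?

2022/08/18

From Sunday, 2022/06/05, 8 business days (Jun 6, Jun 7, Jun 8, Jun 9, Jun 10, Jun 13, Jun 14, Jun 15, skipping weekends) brings us to Wednesday, 2022/06/15, which is the last day of the grace period.
Adding 64 calendar days to 2022/06/15 gives 2022/08/18, which is the date acceleration becomes effective.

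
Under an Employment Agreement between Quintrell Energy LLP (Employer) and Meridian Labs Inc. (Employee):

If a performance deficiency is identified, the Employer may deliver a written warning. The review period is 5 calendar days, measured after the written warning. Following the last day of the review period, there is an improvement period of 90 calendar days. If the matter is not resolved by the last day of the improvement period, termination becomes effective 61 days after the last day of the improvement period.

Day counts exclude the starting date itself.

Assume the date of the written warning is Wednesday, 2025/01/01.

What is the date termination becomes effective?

Adding 5 calendar days to 2025/01/01 gives 2025/01/06, which is the last day of the review period.
The last day of the improvement period: 90 calendar days after 2025/01/06 is 2025/04/06.
Adding 61 calendar days to 2025/04/06 gives 2025/06/06, which is the date termination becomes effective.

2025/06/06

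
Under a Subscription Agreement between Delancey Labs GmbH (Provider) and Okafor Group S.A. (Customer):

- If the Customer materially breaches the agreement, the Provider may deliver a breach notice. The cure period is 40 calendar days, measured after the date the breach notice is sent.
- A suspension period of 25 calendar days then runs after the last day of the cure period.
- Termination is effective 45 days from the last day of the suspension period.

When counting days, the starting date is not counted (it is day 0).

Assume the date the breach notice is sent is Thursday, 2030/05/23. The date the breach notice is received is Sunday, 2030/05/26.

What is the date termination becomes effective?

2030/09/10

The last day of the cure period: 2030/05/23 + 40 days = 2030/07/02.
The last day of the suspension period: 2030/07/02 + 25 days = 2030/07/27.
The date termination becomes effective: 2030/07/27 + 45 days = 2030/09/10.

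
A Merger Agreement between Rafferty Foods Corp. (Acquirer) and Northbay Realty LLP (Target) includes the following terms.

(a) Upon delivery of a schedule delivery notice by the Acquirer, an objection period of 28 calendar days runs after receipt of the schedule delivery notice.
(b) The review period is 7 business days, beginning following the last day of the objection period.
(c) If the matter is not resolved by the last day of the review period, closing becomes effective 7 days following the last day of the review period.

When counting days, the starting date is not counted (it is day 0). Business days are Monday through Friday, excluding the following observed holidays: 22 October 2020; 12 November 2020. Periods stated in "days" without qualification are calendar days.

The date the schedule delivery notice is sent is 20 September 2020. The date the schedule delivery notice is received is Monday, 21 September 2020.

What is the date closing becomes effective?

5 November 2020

Adding 28 calendar days to 21 September 2020 gives 19 October 2020, which is the last day of the objection period.
The last day of the review period: counting 7 business days from Monday, 19 October 2020 (Oct 20, Oct 21, Oct 23, Oct 26, Oct 27, Oct 28, Oct 29, skipping weekends and the listed holiday on Oct 22) reaches Thursday, 29 October 2020.
The date closing becomes effective: 29 October 2020 + 7 days = 5 November 2020.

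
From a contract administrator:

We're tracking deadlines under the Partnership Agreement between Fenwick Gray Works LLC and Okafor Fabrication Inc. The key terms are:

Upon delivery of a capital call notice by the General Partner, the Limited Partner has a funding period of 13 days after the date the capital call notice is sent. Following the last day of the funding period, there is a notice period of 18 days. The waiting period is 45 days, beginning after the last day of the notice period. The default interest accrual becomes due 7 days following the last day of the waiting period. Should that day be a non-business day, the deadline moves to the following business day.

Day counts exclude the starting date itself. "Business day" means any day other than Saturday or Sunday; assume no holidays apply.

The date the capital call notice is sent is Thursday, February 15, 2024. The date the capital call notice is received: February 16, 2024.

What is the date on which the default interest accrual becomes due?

May 8, 2024

The last day of the funding period: February 15, 2024 + 13 days = February 28, 2024.
Adding 18 calendar days to February 28, 2024 gives March 17, 2024, which is the last day of the notice period.
The last day of the waiting period: March 17, 2024 + 45 days = May 1, 2024.
The date on which the default interest accrual becomes due: 7 calendar days after May 1, 2024 is May 8, 2024. May 8, 2024 is a Wednesday, so no roll-forward applies.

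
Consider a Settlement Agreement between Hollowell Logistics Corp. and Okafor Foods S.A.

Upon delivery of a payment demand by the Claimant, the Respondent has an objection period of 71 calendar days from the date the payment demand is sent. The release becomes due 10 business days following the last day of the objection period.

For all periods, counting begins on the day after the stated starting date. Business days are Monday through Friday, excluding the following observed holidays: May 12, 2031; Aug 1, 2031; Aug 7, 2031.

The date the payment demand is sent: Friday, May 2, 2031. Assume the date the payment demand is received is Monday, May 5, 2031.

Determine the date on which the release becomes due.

Jul 25, 2031

The last day of the objection period: 71 calendar days after May 2, 2031 is Jul 12, 2031.
The date on which the release becomes due: counting 10 business days from Saturday, Jul 12, 2031 (Jul 14, Jul 15, Jul 16, Jul 17, Jul 18, Jul 21, Jul 22, Jul 23, Jul 24, Jul 25, skipping weekends) reaches Friday, Jul 25, 2031.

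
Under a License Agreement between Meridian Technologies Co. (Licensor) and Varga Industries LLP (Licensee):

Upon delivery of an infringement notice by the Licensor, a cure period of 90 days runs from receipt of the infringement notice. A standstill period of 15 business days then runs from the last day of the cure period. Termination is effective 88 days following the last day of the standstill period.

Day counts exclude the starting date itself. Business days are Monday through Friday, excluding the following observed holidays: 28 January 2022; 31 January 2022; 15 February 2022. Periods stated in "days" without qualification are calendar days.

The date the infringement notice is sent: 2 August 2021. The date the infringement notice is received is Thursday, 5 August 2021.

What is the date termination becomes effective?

The last day of the cure period: 90 calendar days after 5 August 2021 is 3 November 2021.
From Wednesday, 3 November 2021, 15 business days (Nov 4, Nov 5, Nov 8, Nov 9, …, Nov 22, Nov 23, Nov 24, skipping weekends) brings us to Wednesday, 24 November 2021, which is the last day of the standstill period.
The date termination becomes effective: 88 calendar days after 24 November 2021 is 20 February 2022.

20 February 2022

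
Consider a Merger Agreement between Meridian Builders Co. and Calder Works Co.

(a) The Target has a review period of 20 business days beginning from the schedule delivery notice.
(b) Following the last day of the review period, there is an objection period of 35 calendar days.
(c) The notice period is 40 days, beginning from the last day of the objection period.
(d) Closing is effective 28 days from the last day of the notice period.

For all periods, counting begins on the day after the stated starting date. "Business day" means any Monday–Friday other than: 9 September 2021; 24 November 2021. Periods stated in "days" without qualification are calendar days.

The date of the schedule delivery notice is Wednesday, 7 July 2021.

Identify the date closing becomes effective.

The last day of the review period: counting 20 business days from Wednesday, 7 July 2021 (Jul 8, Jul 9, Jul 12, Jul 13, …, Aug 2, Aug 3, Aug 4, skipping weekends) reaches Wednesday, 4 August 2021.
The last day of the objection period: 4 August 2021 + 35 days = 8 September 2021.
Adding 40 calendar days to 8 September 2021 gives 18 October 2021, which is the last day of the notice period.
Adding 28 calendar days to 18 October 2021 gives 15 November 2021, which is the date closing becomes effective.

15 November 2021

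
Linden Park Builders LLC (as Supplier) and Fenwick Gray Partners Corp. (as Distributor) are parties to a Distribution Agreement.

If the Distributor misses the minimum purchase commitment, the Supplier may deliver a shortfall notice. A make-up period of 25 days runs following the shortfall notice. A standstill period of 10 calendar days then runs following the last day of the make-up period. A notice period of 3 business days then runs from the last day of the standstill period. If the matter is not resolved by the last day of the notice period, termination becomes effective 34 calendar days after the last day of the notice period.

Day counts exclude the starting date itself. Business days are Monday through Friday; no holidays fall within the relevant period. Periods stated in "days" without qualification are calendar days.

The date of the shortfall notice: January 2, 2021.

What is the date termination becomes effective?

March 16, 2021

The last day of the make-up period: 25 calendar days after January 2, 2021 is January 27, 2021.
The last day of the standstill period: 10 calendar days after January 27, 2021 is February 6, 2021.
The last day of the notice period: counting 3 business days from Saturday, February 6, 2021 (Feb 8, Feb 9, Feb 10, skipping weekends) reaches Wednesday, February 10, 2021.
The date termination becomes effective: 34 calendar days after February 10, 2021 is March 16, 2021.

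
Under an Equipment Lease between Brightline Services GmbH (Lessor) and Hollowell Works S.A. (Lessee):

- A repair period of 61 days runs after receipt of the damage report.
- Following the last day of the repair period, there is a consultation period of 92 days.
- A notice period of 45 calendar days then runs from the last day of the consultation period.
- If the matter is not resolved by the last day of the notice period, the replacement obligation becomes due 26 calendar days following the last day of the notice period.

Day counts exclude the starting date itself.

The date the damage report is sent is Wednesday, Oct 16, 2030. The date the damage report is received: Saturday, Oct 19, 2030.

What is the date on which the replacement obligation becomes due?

Adding 61 calendar days to Oct 19, 2030 gives Dec 19, 2030, which is the last day of the repair period.
The last day of the consultation period: 92 calendar days after Dec 19, 2030 is Mar 21, 2031.
Adding 45 calendar days to Mar 21, 2031 gives May 5, 2031, which is the last day of the notice period.
The date on which the replacement obligation becomes due: May 5, 2031 + 26 days = May 31, 2031.

May 31, 2031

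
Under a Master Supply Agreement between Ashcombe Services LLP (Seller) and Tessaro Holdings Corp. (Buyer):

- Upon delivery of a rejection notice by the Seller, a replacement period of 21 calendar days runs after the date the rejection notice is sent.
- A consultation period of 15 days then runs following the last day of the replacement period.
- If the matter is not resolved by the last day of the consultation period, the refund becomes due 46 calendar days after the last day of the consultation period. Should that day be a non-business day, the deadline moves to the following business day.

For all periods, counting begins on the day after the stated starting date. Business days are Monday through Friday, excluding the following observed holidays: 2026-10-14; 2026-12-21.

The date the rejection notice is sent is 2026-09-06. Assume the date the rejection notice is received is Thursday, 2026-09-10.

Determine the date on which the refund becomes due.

Adding 21 calendar days to 2026-09-06 gives 2026-09-27, which is the last day of the replacement period.
Adding 15 calendar days to 2026-09-27 gives 2026-10-12, which is the last day of the consultation period.
The date on which the refund becomes due: 46 calendar days after 2026-10-12 is 2026-11-27. 2026-11-27 is a Friday and is not a listed holiday, so no roll-forward applies.

2026-11-27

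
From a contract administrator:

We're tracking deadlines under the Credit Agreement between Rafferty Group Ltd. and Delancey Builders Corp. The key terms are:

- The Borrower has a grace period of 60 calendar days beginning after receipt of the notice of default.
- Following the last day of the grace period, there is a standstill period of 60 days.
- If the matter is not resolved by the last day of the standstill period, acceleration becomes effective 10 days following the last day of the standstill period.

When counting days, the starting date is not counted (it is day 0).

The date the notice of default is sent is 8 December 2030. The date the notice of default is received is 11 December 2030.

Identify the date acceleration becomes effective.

The last day of the grace period: 11 December 2030 + 60 days = 9 February 2031.
The last day of the standstill period: 60 calendar days after 9 February 2031 is 10 April 2031.
The date acceleration becomes effective: 10 calendar days after 10 April 2031 is 20 April 2031.

20 April 2031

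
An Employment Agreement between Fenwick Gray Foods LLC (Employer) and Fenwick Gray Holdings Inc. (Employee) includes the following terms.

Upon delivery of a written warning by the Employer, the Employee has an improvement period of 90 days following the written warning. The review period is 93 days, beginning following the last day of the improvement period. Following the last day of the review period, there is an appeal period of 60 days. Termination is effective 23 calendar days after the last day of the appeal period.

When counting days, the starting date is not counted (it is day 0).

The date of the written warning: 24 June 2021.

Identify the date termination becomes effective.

The last day of the improvement period: 90 calendar days after 24 June 2021 is 22 September 2021.
The last day of the review period: 22 September 2021 + 93 days = 24 December 2021.
The last day of the appeal period: 24 December 2021 + 60 days = 22 February 2022.
The date termination becomes effective: 22 February 2022 + 23 days = 17 March 2022.

17 March 2022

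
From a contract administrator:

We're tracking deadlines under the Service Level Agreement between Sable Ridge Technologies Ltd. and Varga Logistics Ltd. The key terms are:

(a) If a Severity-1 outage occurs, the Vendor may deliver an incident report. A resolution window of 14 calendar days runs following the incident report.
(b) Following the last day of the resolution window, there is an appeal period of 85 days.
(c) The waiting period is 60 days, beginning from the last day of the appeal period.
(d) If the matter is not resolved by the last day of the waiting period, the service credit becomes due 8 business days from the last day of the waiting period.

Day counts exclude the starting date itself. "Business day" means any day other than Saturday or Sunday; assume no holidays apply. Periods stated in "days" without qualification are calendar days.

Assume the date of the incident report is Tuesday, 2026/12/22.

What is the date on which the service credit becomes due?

The last day of the resolution window: 2026/12/22 + 14 days = 2027/01/05.
Adding 85 calendar days to 2027/01/05 gives 2027/03/31, which is the last day of the appeal period.
Adding 60 calendar days to 2027/03/31 gives 2027/05/30, which is the last day of the waiting period.
The date on which the service credit becomes due: counting 8 business days from Sunday, 2027/05/30 (May 31, Jun 1, Jun 2, Jun 3, Jun 4, Jun 7, Jun 8, Jun 9, skipping weekends) reaches Wednesday, 2027/06/09.

2027/06/09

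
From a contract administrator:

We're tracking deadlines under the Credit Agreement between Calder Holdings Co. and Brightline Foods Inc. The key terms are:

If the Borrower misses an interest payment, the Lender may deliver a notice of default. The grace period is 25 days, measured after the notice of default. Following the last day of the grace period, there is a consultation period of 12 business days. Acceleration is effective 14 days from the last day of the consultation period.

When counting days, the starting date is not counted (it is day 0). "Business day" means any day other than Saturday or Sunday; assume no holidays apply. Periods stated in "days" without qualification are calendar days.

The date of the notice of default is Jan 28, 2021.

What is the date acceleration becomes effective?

Mar 24, 2021

The last day of the grace period: 25 calendar days after Jan 28, 2021 is Feb 22, 2021.
The last day of the consultation period: 12 business days after Monday, Feb 22, 2021, skipping weekends — Feb 23, Feb 24, Feb 25, Feb 26, …, Mar 8, Mar 9, Mar 10 — lands on Wednesday, Mar 10, 2021.
Adding 14 calendar days to Mar 10, 2021 gives Mar 24, 2021, which is the date acceleration becomes effective.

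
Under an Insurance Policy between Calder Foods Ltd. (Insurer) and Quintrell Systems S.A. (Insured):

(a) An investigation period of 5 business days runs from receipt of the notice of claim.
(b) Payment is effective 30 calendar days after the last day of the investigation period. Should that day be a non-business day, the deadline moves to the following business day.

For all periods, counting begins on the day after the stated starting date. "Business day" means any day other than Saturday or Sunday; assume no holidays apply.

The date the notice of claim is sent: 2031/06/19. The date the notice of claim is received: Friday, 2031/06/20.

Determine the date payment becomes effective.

2031/07/28

From Friday, 2031/06/20, 5 business days (Jun 23, Jun 24, Jun 25, Jun 26, Jun 27, skipping weekends) brings us to Friday, 2031/06/27, which is the last day of the investigation period.
The date payment becomes effective: 2031/06/27 + 30 days = 2031/07/27. That falls on a Sunday, so it rolls to the next business day, Monday, 2031/07/28.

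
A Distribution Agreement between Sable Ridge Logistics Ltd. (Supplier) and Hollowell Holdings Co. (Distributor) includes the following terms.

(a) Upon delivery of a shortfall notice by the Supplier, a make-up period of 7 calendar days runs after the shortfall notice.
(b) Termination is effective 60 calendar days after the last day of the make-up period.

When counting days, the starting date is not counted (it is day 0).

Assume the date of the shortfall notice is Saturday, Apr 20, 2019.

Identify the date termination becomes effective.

Adding 7 calendar days to Apr 20, 2019 gives Apr 27, 2019, which is the last day of the make-up period.
The date termination becomes effective: 60 calendar days after Apr 27, 2019 is Jun 26, 2019.

Jun 26, 2019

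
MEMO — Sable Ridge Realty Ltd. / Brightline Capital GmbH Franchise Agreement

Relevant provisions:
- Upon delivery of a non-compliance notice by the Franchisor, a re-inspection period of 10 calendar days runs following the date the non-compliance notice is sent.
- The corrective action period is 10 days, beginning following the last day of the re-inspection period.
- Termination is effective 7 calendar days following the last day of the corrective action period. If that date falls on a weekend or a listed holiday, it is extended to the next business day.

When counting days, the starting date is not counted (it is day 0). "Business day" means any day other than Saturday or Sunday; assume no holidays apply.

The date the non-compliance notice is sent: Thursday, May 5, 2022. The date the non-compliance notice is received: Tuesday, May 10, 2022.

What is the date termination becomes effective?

June 1, 2022

Adding 10 calendar days to May 5, 2022 gives May 15, 2022, which is the last day of the re-inspection period.
The last day of the corrective action period: 10 calendar days after May 15, 2022 is May 25, 2022.
The date termination becomes effective: 7 calendar days after May 25, 2022 is June 1, 2022. June 1, 2022 is a Wednesday, so no roll-forward applies.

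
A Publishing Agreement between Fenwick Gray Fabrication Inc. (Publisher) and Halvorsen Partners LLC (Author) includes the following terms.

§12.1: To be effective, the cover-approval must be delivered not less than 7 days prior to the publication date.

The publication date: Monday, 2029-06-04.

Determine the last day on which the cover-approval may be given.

2029-05-28

Counting back 7 calendar days from 2029-06-04 gives 2029-05-28.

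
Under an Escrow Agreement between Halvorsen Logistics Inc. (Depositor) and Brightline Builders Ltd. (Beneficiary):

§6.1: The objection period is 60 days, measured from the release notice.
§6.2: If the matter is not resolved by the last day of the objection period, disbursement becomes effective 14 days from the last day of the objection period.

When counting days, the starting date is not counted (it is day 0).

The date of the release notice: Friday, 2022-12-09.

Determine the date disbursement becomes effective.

2023-02-21

The last day of the objection period: 60 calendar days after 2022-12-09 is 2023-02-07.
The date disbursement becomes effective: 2023-02-07 + 14 days = 2023-02-21.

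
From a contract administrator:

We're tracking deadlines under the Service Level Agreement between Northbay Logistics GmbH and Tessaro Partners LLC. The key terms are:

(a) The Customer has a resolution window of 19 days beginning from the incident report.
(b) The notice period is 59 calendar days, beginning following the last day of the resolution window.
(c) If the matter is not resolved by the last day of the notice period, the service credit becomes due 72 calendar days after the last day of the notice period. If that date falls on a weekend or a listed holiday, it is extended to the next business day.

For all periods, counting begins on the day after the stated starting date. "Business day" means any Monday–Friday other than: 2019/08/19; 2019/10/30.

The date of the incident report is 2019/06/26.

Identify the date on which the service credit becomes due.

2019/11/25

The last day of the resolution window: 2019/06/26 + 19 days = 2019/07/15.
The last day of the notice period: 2019/07/15 + 59 days = 2019/09/12.
The date on which the service credit becomes due: 2019/09/12 + 72 days = 2019/11/23. That falls on a Saturday, so it rolls to the next business day, Monday, 2019/11/25.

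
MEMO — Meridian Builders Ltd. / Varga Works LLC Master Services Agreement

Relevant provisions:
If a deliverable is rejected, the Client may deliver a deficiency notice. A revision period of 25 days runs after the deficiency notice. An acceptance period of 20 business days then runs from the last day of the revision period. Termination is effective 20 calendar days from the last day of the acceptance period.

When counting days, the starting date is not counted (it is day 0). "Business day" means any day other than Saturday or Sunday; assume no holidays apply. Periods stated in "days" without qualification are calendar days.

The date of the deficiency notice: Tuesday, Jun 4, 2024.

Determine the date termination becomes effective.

The last day of the revision period: Jun 4, 2024 + 25 days = Jun 29, 2024.
From Saturday, Jun 29, 2024, 20 business days (Jul 1, Jul 2, Jul 3, Jul 4, …, Jul 24, Jul 25, Jul 26, skipping weekends) brings us to Friday, Jul 26, 2024, which is the last day of the acceptance period.
The date termination becomes effective: 20 calendar days after Jul 26, 2024 is Aug 15, 2024.

Aug 15, 2024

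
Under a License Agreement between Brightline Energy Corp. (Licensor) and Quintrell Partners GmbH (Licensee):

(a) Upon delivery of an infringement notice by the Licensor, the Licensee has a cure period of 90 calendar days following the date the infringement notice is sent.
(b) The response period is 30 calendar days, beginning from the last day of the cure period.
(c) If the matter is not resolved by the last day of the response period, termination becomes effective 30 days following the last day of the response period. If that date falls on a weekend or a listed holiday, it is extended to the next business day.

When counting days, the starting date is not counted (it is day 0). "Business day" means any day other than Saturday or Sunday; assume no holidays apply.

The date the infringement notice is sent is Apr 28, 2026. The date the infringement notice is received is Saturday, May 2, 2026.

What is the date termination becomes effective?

Adding 90 calendar days to Apr 28, 2026 gives Jul 27, 2026, which is the last day of the cure period.
Adding 30 calendar days to Jul 27, 2026 gives Aug 26, 2026, which is the last day of the response period.
The date termination becomes effective: Aug 26, 2026 + 30 days = Sep 25, 2026. Sep 25, 2026 is a Friday, so no roll-forward applies.

Sep 25, 2026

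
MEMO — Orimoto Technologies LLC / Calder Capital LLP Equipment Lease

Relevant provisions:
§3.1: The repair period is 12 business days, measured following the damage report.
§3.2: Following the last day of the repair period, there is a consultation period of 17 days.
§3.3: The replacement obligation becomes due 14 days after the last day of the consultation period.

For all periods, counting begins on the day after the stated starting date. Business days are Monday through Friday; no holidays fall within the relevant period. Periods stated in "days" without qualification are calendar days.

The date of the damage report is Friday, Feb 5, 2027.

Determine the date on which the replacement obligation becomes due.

The last day of the repair period: counting 12 business days from Friday, Feb 5, 2027 (Feb 8, Feb 9, Feb 10, Feb 11, …, Feb 19, Feb 22, Feb 23, skipping weekends) reaches Tuesday, Feb 23, 2027.
The last day of the consultation period: Feb 23, 2027 + 17 days = Mar 12, 2027.
The date on which the replacement obligation becomes due: 14 calendar days after Mar 12, 2027 is Mar 26, 2027.

Mar 26, 2027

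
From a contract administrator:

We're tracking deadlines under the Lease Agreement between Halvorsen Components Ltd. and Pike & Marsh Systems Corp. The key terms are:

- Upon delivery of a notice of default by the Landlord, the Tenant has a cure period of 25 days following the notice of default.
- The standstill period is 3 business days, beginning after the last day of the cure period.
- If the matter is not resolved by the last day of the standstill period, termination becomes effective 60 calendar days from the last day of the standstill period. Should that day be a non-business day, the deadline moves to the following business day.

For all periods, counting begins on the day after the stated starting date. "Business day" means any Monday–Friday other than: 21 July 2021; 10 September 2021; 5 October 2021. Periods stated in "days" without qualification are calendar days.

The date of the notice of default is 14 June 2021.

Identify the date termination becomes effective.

The last day of the cure period: 14 June 2021 + 25 days = 9 July 2021.
The last day of the standstill period: 3 business days after Friday, 9 July 2021, skipping weekends — Jul 12, Jul 13, Jul 14 — lands on Wednesday, 14 July 2021.
The date termination becomes effective: 14 July 2021 + 60 days = 12 September 2021. That falls on a Sunday, so it rolls to the next business day, Monday, 13 September 2021.

13 September 2021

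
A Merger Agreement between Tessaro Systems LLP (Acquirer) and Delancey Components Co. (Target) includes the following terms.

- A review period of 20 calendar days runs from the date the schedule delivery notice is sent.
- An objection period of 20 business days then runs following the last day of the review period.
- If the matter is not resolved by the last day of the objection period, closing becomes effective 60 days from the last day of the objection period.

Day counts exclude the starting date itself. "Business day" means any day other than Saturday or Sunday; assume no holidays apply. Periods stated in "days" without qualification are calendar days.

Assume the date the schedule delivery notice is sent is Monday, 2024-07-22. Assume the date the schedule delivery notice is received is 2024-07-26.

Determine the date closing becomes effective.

2024-11-05

The last day of the review period: 2024-07-22 + 20 days = 2024-08-11.
The last day of the objection period: 20 business days after Sunday, 2024-08-11, skipping weekends — Aug 12, Aug 13, Aug 14, Aug 15, …, Sep 4, Sep 5, Sep 6 — lands on Friday, 2024-09-06.
The date closing becomes effective: 2024-09-06 + 60 days = 2024-11-05.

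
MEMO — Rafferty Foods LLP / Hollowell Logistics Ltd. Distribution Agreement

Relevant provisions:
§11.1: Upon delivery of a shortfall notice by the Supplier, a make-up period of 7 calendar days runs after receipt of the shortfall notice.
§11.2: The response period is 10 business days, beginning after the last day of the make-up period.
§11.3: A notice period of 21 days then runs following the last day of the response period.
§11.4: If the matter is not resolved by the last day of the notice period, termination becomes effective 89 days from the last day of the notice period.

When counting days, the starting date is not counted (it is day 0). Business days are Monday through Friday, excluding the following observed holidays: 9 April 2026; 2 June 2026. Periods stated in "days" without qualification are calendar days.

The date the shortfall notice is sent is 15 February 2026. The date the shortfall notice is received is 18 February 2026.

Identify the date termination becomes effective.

29 June 2026

The last day of the make-up period: 18 February 2026 + 7 days = 25 February 2026.
From Wednesday, 25 February 2026, 10 business days (Feb 26, Feb 27, Mar 2, Mar 3, Mar 4, Mar 5, Mar 6, Mar 9, Mar 10, Mar 11, skipping weekends) brings us to Wednesday, 11 March 2026, which is the last day of the response period.
The last day of the notice period: 21 calendar days after 11 March 2026 is 1 April 2026.
The date termination becomes effective: 1 April 2026 + 89 days = 29 June 2026.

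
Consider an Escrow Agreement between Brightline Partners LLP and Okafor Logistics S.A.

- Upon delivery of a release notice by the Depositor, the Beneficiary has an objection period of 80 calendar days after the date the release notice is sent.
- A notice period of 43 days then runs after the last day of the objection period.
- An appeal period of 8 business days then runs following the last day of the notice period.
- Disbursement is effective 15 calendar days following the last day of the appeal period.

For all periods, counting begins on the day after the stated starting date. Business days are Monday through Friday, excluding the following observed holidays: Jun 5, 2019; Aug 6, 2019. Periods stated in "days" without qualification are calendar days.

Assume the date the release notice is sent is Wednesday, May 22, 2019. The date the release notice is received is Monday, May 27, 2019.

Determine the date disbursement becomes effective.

Adding 80 calendar days to May 22, 2019 gives Aug 10, 2019, which is the last day of the objection period.
The last day of the notice period: Aug 10, 2019 + 43 days = Sep 22, 2019.
From Sunday, Sep 22, 2019, 8 business days (Sep 23, Sep 24, Sep 25, Sep 26, Sep 27, Sep 30, Oct 1, Oct 2, skipping weekends) brings us to Wednesday, Oct 2, 2019, which is the last day of the appeal period.
The date disbursement becomes effective: 15 calendar days after Oct 2, 2019 is Oct 17, 2019.

Oct 17, 2019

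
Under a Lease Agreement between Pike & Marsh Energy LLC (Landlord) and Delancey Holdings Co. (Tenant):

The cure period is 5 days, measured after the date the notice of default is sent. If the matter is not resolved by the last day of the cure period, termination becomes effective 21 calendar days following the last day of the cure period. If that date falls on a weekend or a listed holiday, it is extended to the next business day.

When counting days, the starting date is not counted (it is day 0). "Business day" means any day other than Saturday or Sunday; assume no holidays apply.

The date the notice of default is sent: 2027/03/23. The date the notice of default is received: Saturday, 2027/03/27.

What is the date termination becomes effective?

2027/04/19

The last day of the cure period: 2027/03/23 + 5 days = 2027/03/28.
Adding 21 calendar days to 2027/03/28 gives 2027/04/18, which is the date termination becomes effective. That falls on a Sunday, so it rolls to the next business day, Monday, 2027/04/19.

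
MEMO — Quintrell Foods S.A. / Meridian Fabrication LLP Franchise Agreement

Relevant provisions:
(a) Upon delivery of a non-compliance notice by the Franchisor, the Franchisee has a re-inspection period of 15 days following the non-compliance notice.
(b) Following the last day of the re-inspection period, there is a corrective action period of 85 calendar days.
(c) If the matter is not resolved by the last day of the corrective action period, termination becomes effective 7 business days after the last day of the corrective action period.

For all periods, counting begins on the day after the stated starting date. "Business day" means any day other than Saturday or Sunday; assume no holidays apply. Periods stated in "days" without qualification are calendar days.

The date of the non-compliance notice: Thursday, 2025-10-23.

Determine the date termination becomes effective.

The last day of the re-inspection period: 2025-10-23 + 15 days = 2025-11-07.
The last day of the corrective action period: 85 calendar days after 2025-11-07 is 2026-01-31.
From Saturday, 2026-01-31, 7 business days (Feb 2, Feb 3, Feb 4, Feb 5, Feb 6, Feb 9, Feb 10, skipping weekends) brings us to Tuesday, 2026-02-10, which is the date termination becomes effective.

2026-02-10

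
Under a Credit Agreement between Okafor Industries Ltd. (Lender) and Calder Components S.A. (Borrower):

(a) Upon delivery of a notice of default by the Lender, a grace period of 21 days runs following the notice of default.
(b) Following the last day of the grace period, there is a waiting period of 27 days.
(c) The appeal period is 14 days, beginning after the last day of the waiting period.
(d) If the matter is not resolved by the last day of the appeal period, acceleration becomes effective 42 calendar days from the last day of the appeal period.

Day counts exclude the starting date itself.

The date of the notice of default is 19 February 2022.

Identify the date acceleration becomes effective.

Adding 21 calendar days to 19 February 2022 gives 12 March 2022, which is the last day of the grace period.
Adding 27 calendar days to 12 March 2022 gives 8 April 2022, which is the last day of the waiting period.
The last day of the appeal period: 8 April 2022 + 14 days = 22 April 2022.
The date acceleration becomes effective: 42 calendar days after 22 April 2022 is 3 June 2022.

3 June 2022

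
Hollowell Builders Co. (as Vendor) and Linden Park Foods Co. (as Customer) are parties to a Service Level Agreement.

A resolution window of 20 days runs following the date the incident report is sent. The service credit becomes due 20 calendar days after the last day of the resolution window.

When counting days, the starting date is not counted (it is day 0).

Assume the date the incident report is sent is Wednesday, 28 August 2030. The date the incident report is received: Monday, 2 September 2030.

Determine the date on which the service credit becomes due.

The last day of the resolution window: 20 calendar days after 28 August 2030 is 17 September 2030.
Adding 20 calendar days to 17 September 2030 gives 7 October 2030, which is the date on which the service credit becomes due.

7 October 2030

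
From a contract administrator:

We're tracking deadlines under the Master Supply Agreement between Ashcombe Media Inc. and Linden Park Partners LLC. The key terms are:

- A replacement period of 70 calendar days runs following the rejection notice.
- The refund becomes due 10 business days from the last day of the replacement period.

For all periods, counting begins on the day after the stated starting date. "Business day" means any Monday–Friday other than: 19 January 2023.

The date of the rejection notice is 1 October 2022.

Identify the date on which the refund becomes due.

Adding 70 calendar days to 1 October 2022 gives 10 December 2022, which is the last day of the replacement period.
From Saturday, 10 December 2022, 10 business days (Dec 12, Dec 13, Dec 14, Dec 15, Dec 16, Dec 19, Dec 20, Dec 21, Dec 22, Dec 23, skipping weekends) brings us to Friday, 23 December 2022, which is the date on which the refund becomes due.

23 December 2022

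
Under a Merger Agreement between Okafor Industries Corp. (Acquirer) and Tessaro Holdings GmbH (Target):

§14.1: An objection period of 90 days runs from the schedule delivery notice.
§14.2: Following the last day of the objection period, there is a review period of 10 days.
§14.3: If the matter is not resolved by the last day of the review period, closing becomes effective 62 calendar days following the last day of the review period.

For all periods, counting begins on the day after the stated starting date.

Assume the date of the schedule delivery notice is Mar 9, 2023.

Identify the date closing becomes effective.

The last day of the objection period: Mar 9, 2023 + 90 days = Jun 7, 2023.
The last day of the review period: 10 calendar days after Jun 7, 2023 is Jun 17, 2023.
The date closing becomes effective: Jun 17, 2023 + 62 days = Aug 18, 2023.

Aug 18, 2023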